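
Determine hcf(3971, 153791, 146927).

11

3971 = 11 · 19²; 153791 = 11² · 31 · 41; 146927 = 11 · 19² · 37
gcd takes min exponent of each prime: 11 = 11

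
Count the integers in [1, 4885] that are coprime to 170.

1839

170 = 2·5·17. Inclusion–exclusion on these primes:
4885 − ⌊4885/2⌋ − ⌊4885/5⌋ − ⌊4885/17⌋ + ⌊4885/10⌋ + ⌊4885/34⌋ + ⌊4885/85⌋ − ⌊4885/170⌋ = 1839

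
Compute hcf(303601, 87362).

303601 = 19² · 29²
87362 = 2 · 11² · 19²
Common: 19² = 361

361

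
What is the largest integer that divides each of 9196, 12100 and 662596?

484

9196 = 2² · 11² · 19; 12100 = 2² · 5² · 11²; 662596 = 2² · 11² · 37²
gcd takes min exponent of each prime: 2² · 11² = 484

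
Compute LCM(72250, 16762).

gcd first: 72250 = 4·16762 + 5202; 16762 = 3·5202 + 1156; 5202 = 4·1156 + 578; 1156 = 2·578 + 0 → gcd = 578
lcm = 72250·16762/gcd = 1211054500/578 = 2095250

2095250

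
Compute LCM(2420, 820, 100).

2420 = 2² · 5 · 11²; 820 = 2² · 5 · 41; 100 = 2² · 5²
lcm takes max exponent of each prime: 2² · 5² · 11² · 41 = 496100

496100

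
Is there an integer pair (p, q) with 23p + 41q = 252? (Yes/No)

By Bézout, 23p + 41q = 252 has integer solutions iff gcd(23, 41) | 252.
Euclid: 41 = 1·23 + 18; 23 = 1·18 + 5; 18 = 3·5 + 3; 5 = 1·3 + 2; 3 = 1·2 + 1; 2 = 2·1 + 0. gcd = 1; 252 mod 1 = 0. Yes.

Yes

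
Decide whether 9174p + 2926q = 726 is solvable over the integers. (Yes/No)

Yes

gcd(9174, 2926): 9174 = 3·2926 + 396; 2926 = 7·396 + 154; 396 = 2·154 + 88; 154 = 1·88 + 66; 88 = 1·66 + 22; 66 = 3·22 + 0 → 22
22 divides 726, so a solution exists.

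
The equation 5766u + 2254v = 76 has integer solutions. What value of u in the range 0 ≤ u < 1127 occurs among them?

gcd(5766, 2254) = 2 (Euclid: 5766 = 2·2254 + 1258; 2254 = 1·1258 + 996; 1258 = 1·996 + 262; 996 = 3·262 + 210; 262 = 1·210 + 52; 210 = 4·52 + 2; 52 = 26·2 + 0), and 2 | 76.
Extended Euclid: 5766·(-43) + 2254·(110) = 2. Scale by 38: u₀ = -1634.
General solution u = u₀ + 1127t; reducing mod 1127 gives u = 620 (and v = -1586).

620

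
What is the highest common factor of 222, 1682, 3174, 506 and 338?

gcd(222, 1682): 1682 = 7·222 + 128; 222 = 1·128 + 94; 128 = 1·94 + 34; 94 = 2·34 + 26; 34 = 1·26 + 8; 26 = 3·8 + 2; 8 = 4·2 + 0 → 2
gcd(2, 3174): 3174 = 1587·2 + 0 → 2
gcd(2, 506): 506 = 253·2 + 0 → 2
gcd(2, 338): 338 = 169·2 + 0 → 2

2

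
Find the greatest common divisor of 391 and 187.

391 = 17 · 23
187 = 11 · 17
Common: 17 = 17

17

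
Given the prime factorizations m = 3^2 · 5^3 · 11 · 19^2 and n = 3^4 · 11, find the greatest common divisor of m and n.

min exponent per shared prime: 3^2 · 11 = 99

99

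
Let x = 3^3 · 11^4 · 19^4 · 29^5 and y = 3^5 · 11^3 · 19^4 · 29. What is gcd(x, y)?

135817027533

min exponent per shared prime: 3^3 · 11^3 · 19^4 · 29 = 135817027533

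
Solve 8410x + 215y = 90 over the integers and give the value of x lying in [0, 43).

Euclid: 8410 = 39·215 + 25; 215 = 8·25 + 15; 25 = 1·15 + 10; 15 = 1·10 + 5; 10 = 2·5 + 0 → gcd = 5; 90 = 5·18.
Back-substitution yields 8410·(-17) + 215·(665) = 5, so one solution is x = -17·18 = -306, y = 665·18 = 11970.
Solutions in x differ by 215/5 = 43; the one in [0, 43) is -306 mod 43 = 38.

38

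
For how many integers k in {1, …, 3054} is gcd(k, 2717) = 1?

2429

2717 = 11·13·19. Inclusion–exclusion on these primes:
3054 − ⌊3054/11⌋ − ⌊3054/13⌋ − ⌊3054/19⌋ + ⌊3054/143⌋ + ⌊3054/209⌋ + ⌊3054/247⌋ − ⌊3054/2717⌋ = 2429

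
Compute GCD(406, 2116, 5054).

406 = 2 · 7 · 29; 2116 = 2² · 23²; 5054 = 2 · 7 · 19²
gcd takes min exponent of each prime: 2 = 2

2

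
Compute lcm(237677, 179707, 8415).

237677 = 11 · 17 · 31 · 41; 179707 = 11 · 17 · 31²; 8415 = 3² · 5 · 11 · 17
lcm takes max exponent of each prime: 3² · 5 · 11 · 17 · 31² · 41 = 331559415

331559415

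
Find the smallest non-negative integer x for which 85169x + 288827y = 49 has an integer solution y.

Reduce mod 288827: 85169x ≡ 49 (mod 288827). With g = gcd(85169, 288827) = 7 dividing 49, divide through: 12167x ≡ 7 (mod 41261).
Since gcd(12167, 41261) = 1, x ≡ 7·(12167)⁻¹ ≡ 30521 (mod 41261). Smallest non-negative: 30521.

30521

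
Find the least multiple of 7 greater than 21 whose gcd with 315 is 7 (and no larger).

315 = 7·45. Any m with gcd(m, 315) = 7 is a multiple of 7, say 7s, with s coprime to 45.
Need s > 21/7, so s ≥ 4. First s ≥ 4 with gcd(s, 45) = 1 is s = 4. Thus m = 7·4 = 28.

28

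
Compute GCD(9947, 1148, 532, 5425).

gcd(9947, 1148): 9947 = 8·1148 + 763; 1148 = 1·763 + 385; 763 = 1·385 + 378; 385 = 1·378 + 7; 378 = 54·7 + 0 → 7
gcd(7, 532): 532 = 76·7 + 0 → 7
gcd(7, 5425): 5425 = 775·7 + 0 → 7

7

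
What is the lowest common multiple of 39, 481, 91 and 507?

131313

39 = 3 · 13; 481 = 13 · 37; 91 = 7 · 13; 507 = 3 · 13²
lcm takes max exponent of each prime: 3 · 7 · 13² · 37 = 131313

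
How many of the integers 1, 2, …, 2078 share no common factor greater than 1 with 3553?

1685

Prime factors of 3553: 11, 17, 19. Count integers ≤ 2078 divisible by none of them.
By inclusion–exclusion: 2078 − ⌊2078/11⌋ − ⌊2078/17⌋ − ⌊2078/19⌋ + ⌊2078/187⌋ + ⌊2078/209⌋ + ⌊2078/323⌋ − ⌊2078/3553⌋ = 1685.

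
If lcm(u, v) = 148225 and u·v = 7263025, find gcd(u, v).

gcd·lcm = product, so gcd = 7263025/148225 = 49.

49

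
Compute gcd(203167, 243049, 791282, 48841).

203167 = 17² · 19 · 37; 243049 = 17² · 29²; 791282 = 2 · 17² · 37²; 48841 = 13² · 17²
gcd takes min exponent of each prime: 17² = 289

289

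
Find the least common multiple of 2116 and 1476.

780804

gcd first: 2116 = 1·1476 + 640; 1476 = 2·640 + 196; 640 = 3·196 + 52; 196 = 3·52 + 40; 52 = 1·40 + 12; 40 = 3·12 + 4; 12 = 3·4 + 0 → gcd = 4
lcm = 2116·1476/gcd = 3123216/4 = 780804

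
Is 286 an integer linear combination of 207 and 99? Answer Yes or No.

By Bézout, 207x − 99y = 286 has integer solutions iff gcd(207, 99) | 286.
Euclid: 207 = 2·99 + 9; 99 = 11·9 + 0. gcd = 9; 286 mod 9 = 7. No.

No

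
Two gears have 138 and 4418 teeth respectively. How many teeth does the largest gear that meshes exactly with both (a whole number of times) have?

Euclid: 4418 = 32·138 + 2; 138 = 69·2 + 0. Last nonzero remainder: 2.

2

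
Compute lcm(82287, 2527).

207939249

gcd first: 82287 = 32·2527 + 1423; 2527 = 1·1423 + 1104; 1423 = 1·1104 + 319; 1104 = 3·319 + 147; 319 = 2·147 + 25; 147 = 5·25 + 22; 25 = 1·22 + 3; 22 = 7·3 + 1; 3 = 3·1 + 0 → gcd = 1
lcm = 82287·2527/gcd = 207939249/1 = 207939249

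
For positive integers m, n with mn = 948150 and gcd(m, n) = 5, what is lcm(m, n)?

189630

Since gcd(m,n)·lcm(m,n) = mn, lcm = 948150/5 = 189630.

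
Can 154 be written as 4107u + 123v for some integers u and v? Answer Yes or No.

gcd(4107, 123): 4107 = 33·123 + 48; 123 = 2·48 + 27; 48 = 1·27 + 21; 27 = 1·21 + 6; 21 = 3·6 + 3; 6 = 2·3 + 0 → 3
3 does not divide 154, so a solution does not exist.

No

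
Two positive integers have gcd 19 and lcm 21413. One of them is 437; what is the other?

931

Using ab = gcd(a,b)·lcm(a,b) = 19·21413 = 406847, we get b = 406847/437 = 931.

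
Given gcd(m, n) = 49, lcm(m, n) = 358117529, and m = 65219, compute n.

269059

m·n = gcd·lcm = 49·358117529 = 17547758921, so n = 17547758921/65219 = 269059.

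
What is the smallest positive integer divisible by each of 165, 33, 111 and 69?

140415

165 = 3 · 5 · 11; 33 = 3 · 11; 111 = 3 · 37; 69 = 3 · 23
lcm takes max exponent of each prime: 3 · 5 · 11 · 23 · 37 = 140415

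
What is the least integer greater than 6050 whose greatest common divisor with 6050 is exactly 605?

gcd(t, 6050) = 605 forces 605 | t; write t = 605s. Then gcd(605s, 605·10) = 605·gcd(s, 10), so need gcd(s, 10) = 1.
605s > 6050 gives s ≥ 11. The least s ≥ 11 coprime to 10 is 11, so t = 605·11 = 6655.

6655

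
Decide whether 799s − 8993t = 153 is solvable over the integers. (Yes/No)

By Bézout, 799s − 8993t = 153 has integer solutions iff gcd(799, 8993) | 153.
Euclid: 8993 = 11·799 + 204; 799 = 3·204 + 187; 204 = 1·187 + 17; 187 = 11·17 + 0. gcd = 17; 153 mod 17 = 0. Yes.

Yes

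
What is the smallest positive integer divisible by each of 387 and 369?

gcd first: 387 = 1·369 + 18; 369 = 20·18 + 9; 18 = 2·9 + 0 → gcd = 9
lcm = 387·369/gcd = 142803/9 = 15867

15867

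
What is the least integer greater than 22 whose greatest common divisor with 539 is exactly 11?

33

gcd(k, 539) = 11 forces 11 | k; write k = 11s. Then gcd(11s, 11·49) = 11·gcd(s, 49), so need gcd(s, 49) = 1.
11s > 22 gives s ≥ 3. The least s ≥ 3 coprime to 49 is 3, so k = 11·3 = 33.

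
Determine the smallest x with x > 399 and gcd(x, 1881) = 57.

456

Multiples of 57 above 399: 57·8, 57·9, … . Need the cofactor coprime to 1881/57 = 33.
Checking s = 8, 9, … the first with gcd(s, 33) = 1 is s = 8, giving 456.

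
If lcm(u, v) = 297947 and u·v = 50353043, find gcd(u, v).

gcd·lcm = product, so gcd = 50353043/297947 = 169.

169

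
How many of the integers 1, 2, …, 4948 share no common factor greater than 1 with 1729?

3711

1729 = 7·13·19. Inclusion–exclusion on these primes:
4948 − ⌊4948/7⌋ − ⌊4948/13⌋ − ⌊4948/19⌋ + ⌊4948/91⌋ + ⌊4948/133⌋ + ⌊4948/247⌋ − ⌊4948/1729⌋ = 3711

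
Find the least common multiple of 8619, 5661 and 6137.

345371949

lcm(8619, 5661) = 8619·5661/gcd = 48792159/51 = 956709
lcm(956709, 6137) = 956709·6137/gcd = 5871323133/17 = 345371949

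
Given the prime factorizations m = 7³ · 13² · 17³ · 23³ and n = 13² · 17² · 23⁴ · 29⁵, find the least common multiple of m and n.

1634665596068027025139

max exponent per prime: 7³ · 13² · 17³ · 23⁴ · 29⁵ = 1634665596068027025139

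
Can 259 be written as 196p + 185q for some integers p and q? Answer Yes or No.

Yes

gcd(196, 185): 196 = 1·185 + 11; 185 = 16·11 + 9; 11 = 1·9 + 2; 9 = 4·2 + 1; 2 = 2·1 + 0 → 1
1 divides 259, so a solution exists.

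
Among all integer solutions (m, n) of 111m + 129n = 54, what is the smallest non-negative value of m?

gcd(111, 129) = 3 (Euclid: 129 = 1·111 + 18; 111 = 6·18 + 3; 18 = 6·3 + 0), and 3 | 54.
Extended Euclid: 111·(7) + 129·(-6) = 3. Scale by 18: m₀ = 126.
General solution m = m₀ + 43t; reducing mod 43 gives m = 40 (and n = -34).

40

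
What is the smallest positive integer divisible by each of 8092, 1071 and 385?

8092 = 2² · 7 · 17²; 1071 = 3² · 7 · 17; 385 = 5 · 7 · 11
lcm takes max exponent of each prime: 2² · 3² · 5 · 7 · 11 · 17² = 4005540

4005540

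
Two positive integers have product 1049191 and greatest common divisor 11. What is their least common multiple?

95381

gcd·lcm = product, so lcm = 1049191/11 = 95381.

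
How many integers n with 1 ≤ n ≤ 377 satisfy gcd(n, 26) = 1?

174

26 = 2·13. Inclusion–exclusion on these primes:
377 − ⌊377/2⌋ − ⌊377/13⌋ + ⌊377/26⌋ = 174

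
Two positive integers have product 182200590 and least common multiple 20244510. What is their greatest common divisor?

9

gcd·lcm = product, so gcd = 182200590/20244510 = 9.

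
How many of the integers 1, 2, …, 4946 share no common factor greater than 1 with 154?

Prime factors of 154: 2, 7, 11. Count integers ≤ 4946 divisible by none of them.
By inclusion–exclusion: 4946 − ⌊4946/2⌋ − ⌊4946/7⌋ − ⌊4946/11⌋ + ⌊4946/14⌋ + ⌊4946/22⌋ + ⌊4946/77⌋ − ⌊4946/154⌋ = 1927.

1927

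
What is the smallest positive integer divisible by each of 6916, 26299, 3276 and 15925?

3147990300

6916 = 2² · 7 · 13 · 19; 26299 = 7 · 13 · 17²; 3276 = 2² · 3² · 7 · 13; 15925 = 5² · 7² · 13
lcm takes max exponent of each prime: 2² · 3² · 5² · 7² · 13 · 17² · 19 = 3147990300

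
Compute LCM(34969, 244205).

34969 = 11² · 17²; 244205 = 5 · 13² · 17²
max exponents: 5 · 11² · 13² · 17² = 29548805

29548805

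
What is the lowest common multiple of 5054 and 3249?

5054 = 2 · 7 · 19²; 3249 = 3² · 19²
max exponents: 2 · 3² · 7 · 19² = 45486

45486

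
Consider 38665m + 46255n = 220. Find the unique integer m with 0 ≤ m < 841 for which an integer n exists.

gcd(38665, 46255) = 55 (Euclid: 46255 = 1·38665 + 7590; 38665 = 5·7590 + 715; 7590 = 10·715 + 440; 715 = 1·440 + 275; 440 = 1·275 + 165; 275 = 1·165 + 110; 165 = 1·110 + 55; 110 = 2·55 + 0), and 55 | 220.
Extended Euclid: 38665·(-323) + 46255·(270) = 55. Scale by 4: m₀ = -1292.
General solution m = m₀ + 841t; reducing mod 841 gives m = 390 (and n = -326).

390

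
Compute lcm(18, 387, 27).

18 = 2 · 3²; 387 = 3² · 43; 27 = 3³
lcm takes max exponent of each prime: 2 · 3³ · 43 = 2322

2322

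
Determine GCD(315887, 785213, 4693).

13

315887 = 11 · 13 · 47²; 785213 = 11 · 13 · 17² · 19; 4693 = 13 · 19²
gcd takes min exponent of each prime: 13 = 13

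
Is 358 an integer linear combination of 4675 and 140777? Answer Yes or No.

No

By Bézout, 4675x − 140777y = 358 has integer solutions iff gcd(4675, 140777) | 358.
Euclid: 140777 = 30·4675 + 527; 4675 = 8·527 + 459; 527 = 1·459 + 68; 459 = 6·68 + 51; 68 = 1·51 + 17; 51 = 3·17 + 0. gcd = 17; 358 mod 17 = 1. No.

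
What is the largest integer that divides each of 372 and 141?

Euclid: 372 = 2·141 + 90; 141 = 1·90 + 51; 90 = 1·51 + 39; 51 = 1·39 + 12; 39 = 3·12 + 3; 12 = 4·3 + 0. Last nonzero remainder: 3.

3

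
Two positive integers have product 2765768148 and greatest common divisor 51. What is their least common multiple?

Since gcd(a,b)·lcm(a,b) = ab, lcm = 2765768148/51 = 54230748.

54230748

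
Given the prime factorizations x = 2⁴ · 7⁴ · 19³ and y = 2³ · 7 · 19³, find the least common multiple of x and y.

max exponent per prime: 2⁴ · 7⁴ · 19³ = 263495344

263495344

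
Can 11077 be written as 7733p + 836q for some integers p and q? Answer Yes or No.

By Bézout, 7733p + 836q = 11077 has integer solutions iff gcd(7733, 836) | 11077.
Euclid: 7733 = 9·836 + 209; 836 = 4·209 + 0. gcd = 209; 11077 mod 209 = 0. Yes.

Yes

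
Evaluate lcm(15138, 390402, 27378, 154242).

15138 = 2 · 3² · 29²; 390402 = 2 · 3² · 23² · 41; 27378 = 2 · 3⁴ · 13²; 154242 = 2 · 3² · 11 · 19 · 41
lcm takes max exponent of each prime: 2 · 3⁴ · 11 · 13² · 19 · 23² · 29² · 41 = 104371885658898

104371885658898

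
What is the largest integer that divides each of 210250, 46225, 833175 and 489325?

gcd(210250, 46225): 210250 = 4·46225 + 25350; 46225 = 1·25350 + 20875; 25350 = 1·20875 + 4475; 20875 = 4·4475 + 2975; 4475 = 1·2975 + 1500; 2975 = 1·1500 + 1475; 1500 = 1·1475 + 25; 1475 = 59·25 + 0 → 25
gcd(25, 833175): 833175 = 33327·25 + 0 → 25
gcd(25, 489325): 489325 = 19573·25 + 0 → 25

25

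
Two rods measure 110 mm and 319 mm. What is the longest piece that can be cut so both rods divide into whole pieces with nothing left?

110 = 2 · 5 · 11
319 = 11 · 29
Common: 11 = 11

11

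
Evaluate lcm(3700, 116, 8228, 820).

lcm(3700, 116) = 3700·116/gcd = 429200/4 = 107300
lcm(107300, 8228) = 107300·8228/gcd = 882864400/4 = 220716100
lcm(220716100, 820) = 220716100·820/gcd = 180987202000/20 = 9049360100

9049360100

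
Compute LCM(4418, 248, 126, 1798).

4418 = 2 · 47²; 248 = 2³ · 31; 126 = 2 · 3² · 7; 1798 = 2 · 29 · 31
lcm takes max exponent of each prime: 2³ · 3² · 7 · 29 · 31 · 47² = 1000889064

1000889064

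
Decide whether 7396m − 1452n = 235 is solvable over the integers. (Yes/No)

No

By Bézout, 7396m − 1452n = 235 has integer solutions iff gcd(7396, 1452) | 235.
Euclid: 7396 = 5·1452 + 136; 1452 = 10·136 + 92; 136 = 1·92 + 44; 92 = 2·44 + 4; 44 = 11·4 + 0. gcd = 4; 235 mod 4 = 3. No.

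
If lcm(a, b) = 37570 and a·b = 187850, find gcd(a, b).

From gcd × lcm = ab: gcd = 187850 / 37570 = 5.

5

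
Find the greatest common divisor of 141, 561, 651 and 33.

gcd(141, 561): 561 = 3·141 + 138; 141 = 1·138 + 3; 138 = 46·3 + 0 → 3
gcd(3, 651): 651 = 217·3 + 0 → 3
gcd(3, 33): 33 = 11·3 + 0 → 3

3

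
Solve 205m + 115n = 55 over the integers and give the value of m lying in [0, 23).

7

Reduce mod 115: 205m ≡ 55 (mod 115). With g = gcd(205, 115) = 5 dividing 55, divide through: 41m ≡ 11 (mod 23).
Since gcd(41, 23) = 1, m ≡ 11·(41)⁻¹ ≡ 7 (mod 23). Smallest non-negative: 7.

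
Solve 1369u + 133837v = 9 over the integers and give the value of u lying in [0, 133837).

Euclid: 133837 = 97·1369 + 1044; 1369 = 1·1044 + 325; 1044 = 3·325 + 69; 325 = 4·69 + 49; 69 = 1·49 + 20; 49 = 2·20 + 9; 20 = 2·9 + 2; 9 = 4·2 + 1; 2 = 2·1 + 0 → gcd = 1; 9 = 1·9.
Back-substitution yields 1369·(60124) + 133837·(-615) = 1, so one solution is u = 60124·9 = 541116, v = -615·9 = -5535.
Solutions in u differ by 133837/1 = 133837; the one in [0, 133837) is 541116 mod 133837 = 5768.

5768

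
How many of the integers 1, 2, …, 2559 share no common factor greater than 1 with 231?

Prime factors of 231: 3, 7, 11. Count integers ≤ 2559 divisible by none of them.
By inclusion–exclusion: 2559 − ⌊2559/3⌋ − ⌊2559/7⌋ − ⌊2559/11⌋ + ⌊2559/21⌋ + ⌊2559/33⌋ + ⌊2559/77⌋ − ⌊2559/231⌋ = 1329.

1329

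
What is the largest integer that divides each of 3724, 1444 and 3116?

3724 = 2² · 7² · 19; 1444 = 2² · 19²; 3116 = 2² · 19 · 41
gcd takes min exponent of each prime: 2² · 19 = 76

76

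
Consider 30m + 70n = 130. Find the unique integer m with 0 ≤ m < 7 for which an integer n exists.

Euclid: 70 = 2·30 + 10; 30 = 3·10 + 0 → gcd = 10; 130 = 10·13.
Back-substitution yields 30·(-2) + 70·(1) = 10, so one solution is m = -2·13 = -26, n = 1·13 = 13.
Solutions in m differ by 70/10 = 7; the one in [0, 7) is -26 mod 7 = 2.

2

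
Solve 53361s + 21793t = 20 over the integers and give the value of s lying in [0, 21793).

17858

Euclid: 53361 = 2·21793 + 9775; 21793 = 2·9775 + 2243; 9775 = 4·2243 + 803; 2243 = 2·803 + 637; 803 = 1·637 + 166; 637 = 3·166 + 139; 166 = 1·139 + 27; 139 = 5·27 + 4; 27 = 6·4 + 3; 4 = 1·3 + 1; 3 = 3·1 + 0 → gcd = 1; 20 = 1·20.
Back-substitution yields 53361·(-5645) + 21793·(13822) = 1, so one solution is s = -5645·20 = -112900, t = 13822·20 = 276440.
Solutions in s differ by 21793/1 = 21793; the one in [0, 21793) is -112900 mod 21793 = 17858.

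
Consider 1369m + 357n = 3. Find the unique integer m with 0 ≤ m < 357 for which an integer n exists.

Reduce mod 357: 1369m ≡ 3 (mod 357). With g = gcd(1369, 357) = 1 dividing 3, divide through: 1369m ≡ 3 (mod 357).
Since gcd(1369, 357) = 1, m ≡ 3·(1369)⁻¹ ≡ 6 (mod 357). Smallest non-negative: 6.

6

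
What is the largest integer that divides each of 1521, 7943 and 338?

gcd(1521, 7943): 7943 = 5·1521 + 338; 1521 = 4·338 + 169; 338 = 2·169 + 0 → 169
gcd(169, 338): 338 = 2·169 + 0 → 169

169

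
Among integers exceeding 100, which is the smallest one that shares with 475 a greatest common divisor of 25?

Multiples of 25 above 100: 25·5, 25·6, … . Need the cofactor coprime to 475/25 = 19.
Checking s = 5, 6, … the first with gcd(s, 19) = 1 is s = 5, giving 125.

125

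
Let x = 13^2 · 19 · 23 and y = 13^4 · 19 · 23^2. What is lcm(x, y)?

max exponent per prime: 13^4 · 19 · 23^2 = 287066611

287066611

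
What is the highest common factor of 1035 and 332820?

45

Euclid: 332820 = 321·1035 + 585; 1035 = 1·585 + 450; 585 = 1·450 + 135; 450 = 3·135 + 45; 135 = 3·45 + 0. Last nonzero remainder: 45.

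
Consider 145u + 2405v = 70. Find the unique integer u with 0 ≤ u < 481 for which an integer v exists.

100

Euclid: 2405 = 16·145 + 85; 145 = 1·85 + 60; 85 = 1·60 + 25; 60 = 2·25 + 10; 25 = 2·10 + 5; 10 = 2·5 + 0 → gcd = 5; 70 = 5·14.
Back-substitution yields 145·(-199) + 2405·(12) = 5, so one solution is u = -199·14 = -2786, v = 12·14 = 168.
Solutions in u differ by 2405/5 = 481; the one in [0, 481) is -2786 mod 481 = 100.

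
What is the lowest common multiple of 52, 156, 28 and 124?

lcm(52, 156) = 52·156/gcd = 8112/52 = 156
lcm(156, 28) = 156·28/gcd = 4368/4 = 1092
lcm(1092, 124) = 1092·124/gcd = 135408/4 = 33852

33852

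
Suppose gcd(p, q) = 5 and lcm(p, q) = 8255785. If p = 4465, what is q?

9245

Using pq = gcd(p,q)·lcm(p,q) = 5·8255785 = 41278925, we get q = 41278925/4465 = 9245.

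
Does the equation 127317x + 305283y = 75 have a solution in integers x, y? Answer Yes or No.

Yes

By Bézout, 127317x + 305283y = 75 has integer solutions iff gcd(127317, 305283) | 75.
Euclid: 305283 = 2·127317 + 50649; 127317 = 2·50649 + 26019; 50649 = 1·26019 + 24630; 26019 = 1·24630 + 1389; 24630 = 17·1389 + 1017; 1389 = 1·1017 + 372; 1017 = 2·372 + 273; 372 = 1·273 + 99; 273 = 2·99 + 75; 99 = 1·75 + 24; 75 = 3·24 + 3; 24 = 8·3 + 0. gcd = 3; 75 mod 3 = 0. Yes.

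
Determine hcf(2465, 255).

85

2465 = 5 · 17 · 29
255 = 3 · 5 · 17
Common: 5 · 17 = 85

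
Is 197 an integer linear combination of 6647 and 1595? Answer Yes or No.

Yes

By Bézout, 6647u − 1595v = 197 has integer solutions iff gcd(6647, 1595) | 197.
Euclid: 6647 = 4·1595 + 267; 1595 = 5·267 + 260; 267 = 1·260 + 7; 260 = 37·7 + 1; 7 = 7·1 + 0. gcd = 1; 197 mod 1 = 0. Yes.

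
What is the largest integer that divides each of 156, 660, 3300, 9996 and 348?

156 = 2² · 3 · 13; 660 = 2² · 3 · 5 · 11; 3300 = 2² · 3 · 5² · 11; 9996 = 2² · 3 · 7² · 17; 348 = 2² · 3 · 29
gcd takes min exponent of each prime: 2² · 3 = 12

12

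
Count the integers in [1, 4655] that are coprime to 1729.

3489

Prime factors of 1729: 7, 13, 19. Count integers ≤ 4655 divisible by none of them.
By inclusion–exclusion: 4655 − ⌊4655/7⌋ − ⌊4655/13⌋ − ⌊4655/19⌋ + ⌊4655/91⌋ + ⌊4655/133⌋ + ⌊4655/247⌋ − ⌊4655/1729⌋ = 3489.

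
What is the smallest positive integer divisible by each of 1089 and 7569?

915849

gcd first: 7569 = 6·1089 + 1035; 1089 = 1·1035 + 54; 1035 = 19·54 + 9; 54 = 6·9 + 0 → gcd = 9
lcm = 1089·7569/gcd = 8242641/9 = 915849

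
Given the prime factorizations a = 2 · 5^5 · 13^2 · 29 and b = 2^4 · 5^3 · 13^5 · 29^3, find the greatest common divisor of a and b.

min exponent per shared prime: 2 · 5^3 · 13^2 · 29 = 1225250

1225250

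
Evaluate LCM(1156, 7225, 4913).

491300

lcm(1156, 7225) = 1156·7225/gcd = 8352100/289 = 28900
lcm(28900, 4913) = 28900·4913/gcd = 141985700/289 = 491300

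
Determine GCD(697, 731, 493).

17

gcd(697, 731): 731 = 1·697 + 34; 697 = 20·34 + 17; 34 = 2·17 + 0 → 17
gcd(17, 493): 493 = 29·17 + 0 → 17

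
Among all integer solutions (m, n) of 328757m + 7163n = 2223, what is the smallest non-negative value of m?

26

Reduce mod 7163: 328757m ≡ 2223 (mod 7163). With g = gcd(328757, 7163) = 247 dividing 2223, divide through: 1331m ≡ 9 (mod 29).
Since gcd(1331, 29) = 1, m ≡ 9·(1331)⁻¹ ≡ 26 (mod 29). Smallest non-negative: 26.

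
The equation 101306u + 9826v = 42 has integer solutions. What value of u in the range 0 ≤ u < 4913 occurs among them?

Reduce mod 9826: 101306u ≡ 42 (mod 9826). With g = gcd(101306, 9826) = 2 dividing 42, divide through: 50653u ≡ 21 (mod 4913).
Since gcd(50653, 4913) = 1, u ≡ 21·(50653)⁻¹ ≡ 4213 (mod 4913). Smallest non-negative: 4213.

4213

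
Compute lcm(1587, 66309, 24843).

1587 = 3 · 23²; 66309 = 3 · 23 · 31²; 24843 = 3 · 7² · 13²
lcm takes max exponent of each prime: 3 · 7² · 13² · 23² · 31² = 12629411067

12629411067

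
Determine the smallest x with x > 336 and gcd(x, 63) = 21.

gcd(x, 63) = 21 forces 21 | x; write x = 21s. Then gcd(21s, 21·3) = 21·gcd(s, 3), so need gcd(s, 3) = 1.
21s > 336 gives s ≥ 17. The least s ≥ 17 coprime to 3 is 17, so x = 21·17 = 357.

357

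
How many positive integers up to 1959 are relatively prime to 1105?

1363

Prime factors of 1105: 5, 13, 17. Count integers ≤ 1959 divisible by none of them.
By inclusion–exclusion: 1959 − ⌊1959/5⌋ − ⌊1959/13⌋ − ⌊1959/17⌋ + ⌊1959/65⌋ + ⌊1959/85⌋ + ⌊1959/221⌋ − ⌊1959/1105⌋ = 1363.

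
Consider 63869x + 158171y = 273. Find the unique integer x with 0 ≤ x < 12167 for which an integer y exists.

Euclid: 158171 = 2·63869 + 30433; 63869 = 2·30433 + 3003; 30433 = 10·3003 + 403; 3003 = 7·403 + 182; 403 = 2·182 + 39; 182 = 4·39 + 26; 39 = 1·26 + 13; 26 = 2·13 + 0 → gcd = 13; 273 = 13·21.
Back-substitution yields 63869·(-4319) + 158171·(1744) = 13, so one solution is x = -4319·21 = -90699, y = 1744·21 = 36624.
Solutions in x differ by 158171/13 = 12167; the one in [0, 12167) is -90699 mod 12167 = 6637.

6637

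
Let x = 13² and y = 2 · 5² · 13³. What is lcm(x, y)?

109850

max exponent per prime: 2 · 5² · 13³ = 109850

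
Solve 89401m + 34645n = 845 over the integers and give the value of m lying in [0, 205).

50

Reduce mod 34645: 89401m ≡ 845 (mod 34645). With g = gcd(89401, 34645) = 169 dividing 845, divide through: 529m ≡ 5 (mod 205).
Since gcd(529, 205) = 1, m ≡ 5·(529)⁻¹ ≡ 50 (mod 205). Smallest non-negative: 50.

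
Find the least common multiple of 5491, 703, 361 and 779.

lcm(5491, 703) = 5491·703/gcd = 3860173/19 = 203167
lcm(203167, 361) = 203167·361/gcd = 73343287/19 = 3860173
lcm(3860173, 779) = 3860173·779/gcd = 3007074767/19 = 158267093

158267093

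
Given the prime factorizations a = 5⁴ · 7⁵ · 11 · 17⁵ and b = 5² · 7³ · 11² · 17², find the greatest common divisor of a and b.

min exponent per shared prime: 5² · 7³ · 11 · 17² = 27259925

27259925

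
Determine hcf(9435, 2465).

85

9435 = 3 · 5 · 17 · 37
2465 = 5 · 17 · 29
Common: 5 · 17 = 85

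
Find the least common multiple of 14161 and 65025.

14161 = 7² · 17²; 65025 = 3² · 5² · 17²
max exponents: 3² · 5² · 7² · 17² = 3186225

3186225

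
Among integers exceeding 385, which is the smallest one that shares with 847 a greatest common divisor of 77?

462

Multiples of 77 above 385: 77·6, 77·7, … . Need the cofactor coprime to 847/77 = 11.
Checking s = 6, 7, … the first with gcd(s, 11) = 1 is s = 6, giving 462.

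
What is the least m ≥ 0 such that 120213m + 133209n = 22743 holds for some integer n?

29

Euclid: 133209 = 1·120213 + 12996; 120213 = 9·12996 + 3249; 12996 = 4·3249 + 0 → gcd = 3249; 22743 = 3249·7.
Back-substitution yields 120213·(10) + 133209·(-9) = 3249, so one solution is m = 10·7 = 70, n = -9·7 = -63.
Solutions in m differ by 133209/3249 = 41; the one in [0, 41) is 70 mod 41 = 29.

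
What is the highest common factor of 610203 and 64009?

610203 = 3 · 11² · 41²
64009 = 11² · 23²
Common: 11² = 121

121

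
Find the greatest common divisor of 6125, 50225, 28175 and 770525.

6125 = 5³ · 7²; 50225 = 5² · 7² · 41; 28175 = 5² · 7² · 23; 770525 = 5² · 7² · 17 · 37
gcd takes min exponent of each prime: 5² · 7² = 1225

1225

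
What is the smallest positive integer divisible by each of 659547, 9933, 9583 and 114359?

6977223697718043

lcm(659547, 9933) = 659547·9933/gcd = 6551280351/21 = 311965731
lcm(311965731, 9583) = 311965731·9583/gcd = 2989567600173/7 = 427081085739
lcm(427081085739, 114359) = 427081085739·114359/gcd = 48840565884026301/7 = 6977223697718043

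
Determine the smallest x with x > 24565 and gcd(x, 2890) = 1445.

27455

gcd(x, 2890) = 1445 forces 1445 | x; write x = 1445s. Then gcd(1445s, 1445·2) = 1445·gcd(s, 2), so need gcd(s, 2) = 1.
1445s > 24565 gives s ≥ 18. The least s ≥ 18 coprime to 2 is 19, so x = 1445·19 = 27455.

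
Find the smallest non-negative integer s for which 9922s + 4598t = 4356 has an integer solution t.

gcd(9922, 4598) = 242 (Euclid: 9922 = 2·4598 + 726; 4598 = 6·726 + 242; 726 = 3·242 + 0), and 242 | 4356.
Extended Euclid: 9922·(-6) + 4598·(13) = 242. Scale by 18: s₀ = -108.
General solution s = s₀ + 19k; reducing mod 19 gives s = 6 (and t = -12).

6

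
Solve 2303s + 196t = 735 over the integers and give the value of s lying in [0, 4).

1

Euclid: 2303 = 11·196 + 147; 196 = 1·147 + 49; 147 = 3·49 + 0 → gcd = 49; 735 = 49·15.
Back-substitution yields 2303·(-1) + 196·(12) = 49, so one solution is s = -1·15 = -15, t = 12·15 = 180.
Solutions in s differ by 196/49 = 4; the one in [0, 4) is -15 mod 4 = 1.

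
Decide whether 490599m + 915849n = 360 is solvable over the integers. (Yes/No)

Yes

gcd(490599, 915849): 915849 = 1·490599 + 425250; 490599 = 1·425250 + 65349; 425250 = 6·65349 + 33156; 65349 = 1·33156 + 32193; 33156 = 1·32193 + 963; 32193 = 33·963 + 414; 963 = 2·414 + 135; 414 = 3·135 + 9; 135 = 15·9 + 0 → 9
9 divides 360, so a solution exists.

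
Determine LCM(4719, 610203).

4719 = 3 · 11² · 13; 610203 = 3 · 11² · 41²
max exponents: 3 · 11² · 13 · 41² = 7932639

7932639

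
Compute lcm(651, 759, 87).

651 = 3 · 7 · 31; 759 = 3 · 11 · 23; 87 = 3 · 29
lcm takes max exponent of each prime: 3 · 7 · 11 · 23 · 29 · 31 = 4776387

4776387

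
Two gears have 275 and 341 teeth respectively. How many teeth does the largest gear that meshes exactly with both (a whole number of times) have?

11

275 = 5² · 11
341 = 11 · 31
Common: 11 = 11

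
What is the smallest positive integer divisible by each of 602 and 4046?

173978

gcd first: 4046 = 6·602 + 434; 602 = 1·434 + 168; 434 = 2·168 + 98; 168 = 1·98 + 70; 98 = 1·70 + 28; 70 = 2·28 + 14; 28 = 2·14 + 0 → gcd = 14
lcm = 602·4046/gcd = 2435692/14 = 173978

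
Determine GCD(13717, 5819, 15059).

11

gcd(13717, 5819): 13717 = 2·5819 + 2079; 5819 = 2·2079 + 1661; 2079 = 1·1661 + 418; 1661 = 3·418 + 407; 418 = 1·407 + 11; 407 = 37·11 + 0 → 11
gcd(11, 15059): 15059 = 1369·11 + 0 → 11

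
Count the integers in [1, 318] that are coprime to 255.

160

255 = 3·5·17. Inclusion–exclusion on these primes:
318 − ⌊318/3⌋ − ⌊318/5⌋ − ⌊318/17⌋ + ⌊318/15⌋ + ⌊318/51⌋ + ⌊318/85⌋ − ⌊318/255⌋ = 160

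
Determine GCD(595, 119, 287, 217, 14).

7

gcd(595, 119): 595 = 5·119 + 0 → 119
gcd(119, 287): 287 = 2·119 + 49; 119 = 2·49 + 21; 49 = 2·21 + 7; 21 = 3·7 + 0 → 7
gcd(7, 217): 217 = 31·7 + 0 → 7
gcd(7, 14): 14 = 2·7 + 0 → 7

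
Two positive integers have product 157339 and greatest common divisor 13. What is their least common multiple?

12103

gcd·lcm = product, so lcm = 157339/13 = 12103.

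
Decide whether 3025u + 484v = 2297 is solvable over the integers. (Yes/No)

gcd(3025, 484): 3025 = 6·484 + 121; 484 = 4·121 + 0 → 121
121 does not divide 2297, so a solution does not exist.

No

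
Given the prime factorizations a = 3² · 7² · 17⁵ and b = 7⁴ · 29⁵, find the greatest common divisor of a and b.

49

min exponent per shared prime: 7² = 49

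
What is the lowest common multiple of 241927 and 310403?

232491847

gcd first: 310403 = 1·241927 + 68476; 241927 = 3·68476 + 36499; 68476 = 1·36499 + 31977; 36499 = 1·31977 + 4522; 31977 = 7·4522 + 323; 4522 = 14·323 + 0 → gcd = 323
lcm = 241927·310403/gcd = 75094866581/323 = 232491847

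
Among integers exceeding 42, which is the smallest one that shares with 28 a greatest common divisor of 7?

49

gcd(x, 28) = 7 forces 7 | x; write x = 7s. Then gcd(7s, 7·4) = 7·gcd(s, 4), so need gcd(s, 4) = 1.
7s > 42 gives s ≥ 7. The least s ≥ 7 coprime to 4 is 7, so x = 7·7 = 49.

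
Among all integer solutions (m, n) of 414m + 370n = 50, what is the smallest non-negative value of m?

60

Euclid: 414 = 1·370 + 44; 370 = 8·44 + 18; 44 = 2·18 + 8; 18 = 2·8 + 2; 8 = 4·2 + 0 → gcd = 2; 50 = 2·25.
Back-substitution yields 414·(-42) + 370·(47) = 2, so one solution is m = -42·25 = -1050, n = 47·25 = 1175.
Solutions in m differ by 370/2 = 185; the one in [0, 185) is -1050 mod 185 = 60.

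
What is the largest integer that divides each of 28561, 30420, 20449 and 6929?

169

gcd(28561, 30420): 30420 = 1·28561 + 1859; 28561 = 15·1859 + 676; 1859 = 2·676 + 507; 676 = 1·507 + 169; 507 = 3·169 + 0 → 169
gcd(169, 20449): 20449 = 121·169 + 0 → 169
gcd(169, 6929): 6929 = 41·169 + 0 → 169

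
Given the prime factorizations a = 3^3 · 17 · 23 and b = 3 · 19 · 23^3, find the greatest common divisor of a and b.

min exponent per shared prime: 3 · 23 = 69

69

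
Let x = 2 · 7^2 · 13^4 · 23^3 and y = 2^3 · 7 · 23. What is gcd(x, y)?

322

min exponent per shared prime: 2 · 7 · 23 = 322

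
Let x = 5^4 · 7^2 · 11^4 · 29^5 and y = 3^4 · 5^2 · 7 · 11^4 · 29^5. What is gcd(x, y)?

min exponent per shared prime: 5^2 · 7 · 11^4 · 29^5 = 52553153189075

52553153189075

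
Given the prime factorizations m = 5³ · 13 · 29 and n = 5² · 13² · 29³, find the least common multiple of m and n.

515217625

max exponent per prime: 5³ · 13² · 29³ = 515217625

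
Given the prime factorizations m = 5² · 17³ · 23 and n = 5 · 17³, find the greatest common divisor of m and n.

24565

min exponent per shared prime: 5 · 17³ = 24565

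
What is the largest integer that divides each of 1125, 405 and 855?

45

gcd(1125, 405): 1125 = 2·405 + 315; 405 = 1·315 + 90; 315 = 3·90 + 45; 90 = 2·45 + 0 → 45
gcd(45, 855): 855 = 19·45 + 0 → 45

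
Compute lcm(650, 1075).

27950

650 = 2 · 5² · 13; 1075 = 5² · 43
max exponents: 2 · 5² · 13 · 43 = 27950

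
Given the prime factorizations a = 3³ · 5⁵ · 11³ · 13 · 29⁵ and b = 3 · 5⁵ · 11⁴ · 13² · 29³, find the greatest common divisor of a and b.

min exponent per shared prime: 3 · 5⁵ · 11³ · 13 · 29³ = 3956276878125

3956276878125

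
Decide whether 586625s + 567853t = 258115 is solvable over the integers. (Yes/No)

By Bézout, 586625s + 567853t = 258115 has integer solutions iff gcd(586625, 567853) | 258115.
Euclid: 586625 = 1·567853 + 18772; 567853 = 30·18772 + 4693; 18772 = 4·4693 + 0. gcd = 4693; 258115 mod 4693 = 0. Yes.

Yes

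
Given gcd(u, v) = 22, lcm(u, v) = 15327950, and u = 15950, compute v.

21142

u·v = gcd·lcm = 22·15327950 = 337214900, so v = 337214900/15950 = 21142.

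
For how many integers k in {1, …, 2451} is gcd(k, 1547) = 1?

1825

1547 = 7·13·17. Inclusion–exclusion on these primes:
2451 − ⌊2451/7⌋ − ⌊2451/13⌋ − ⌊2451/17⌋ + ⌊2451/91⌋ + ⌊2451/119⌋ + ⌊2451/221⌋ − ⌊2451/1547⌋ = 1825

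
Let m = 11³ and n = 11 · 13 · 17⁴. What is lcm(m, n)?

1445163863

max exponent per prime: 11³ · 13 · 17⁴ = 1445163863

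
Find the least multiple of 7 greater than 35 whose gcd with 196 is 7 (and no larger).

196 = 7·28. Any m with gcd(m, 196) = 7 is a multiple of 7, say 7s, with s coprime to 28.
Need s > 35/7, so s ≥ 6. First s ≥ 6 with gcd(s, 28) = 1 is s = 9. Thus m = 7·9 = 63.

63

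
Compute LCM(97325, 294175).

1145223275

97325 = 5² · 17 · 229; 294175 = 5² · 7 · 41²
max exponents: 5² · 7 · 17 · 41² · 229 = 1145223275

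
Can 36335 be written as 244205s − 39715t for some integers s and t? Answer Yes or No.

gcd(244205, 39715): 244205 = 6·39715 + 5915; 39715 = 6·5915 + 4225; 5915 = 1·4225 + 1690; 4225 = 2·1690 + 845; 1690 = 2·845 + 0 → 845
845 divides 36335, so a solution exists.

Yes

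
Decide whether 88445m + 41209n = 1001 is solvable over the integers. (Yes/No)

No

By Bézout, 88445m + 41209n = 1001 has integer solutions iff gcd(88445, 41209) | 1001.
Euclid: 88445 = 2·41209 + 6027; 41209 = 6·6027 + 5047; 6027 = 1·5047 + 980; 5047 = 5·980 + 147; 980 = 6·147 + 98; 147 = 1·98 + 49; 98 = 2·49 + 0. gcd = 49; 1001 mod 49 = 21. No.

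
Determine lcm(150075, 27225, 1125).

90795375

lcm(150075, 27225) = 150075·27225/gcd = 4085791875/225 = 18159075
lcm(18159075, 1125) = 18159075·1125/gcd = 20428959375/225 = 90795375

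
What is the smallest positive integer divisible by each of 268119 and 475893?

14177328363

gcd first: 475893 = 1·268119 + 207774; 268119 = 1·207774 + 60345; 207774 = 3·60345 + 26739; 60345 = 2·26739 + 6867; 26739 = 3·6867 + 6138; 6867 = 1·6138 + 729; 6138 = 8·729 + 306; 729 = 2·306 + 117; 306 = 2·117 + 72; 117 = 1·72 + 45; 72 = 1·45 + 27; 45 = 1·27 + 18; 27 = 1·18 + 9; 18 = 2·9 + 0 → gcd = 9
lcm = 268119·475893/gcd = 127595955267/9 = 14177328363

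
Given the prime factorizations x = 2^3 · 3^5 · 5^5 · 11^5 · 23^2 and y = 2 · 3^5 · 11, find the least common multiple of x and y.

max exponent per prime: 2^3 · 3^5 · 5^5 · 11^5 · 23^2 = 517565572425000

517565572425000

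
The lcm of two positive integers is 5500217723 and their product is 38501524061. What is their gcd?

7

From gcd × lcm = mn: gcd = 38501524061 / 5500217723 = 7.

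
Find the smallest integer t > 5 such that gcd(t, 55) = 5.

gcd(t, 55) = 5 forces 5 | t; write t = 5s. Then gcd(5s, 5·11) = 5·gcd(s, 11), so need gcd(s, 11) = 1.
5s > 5 gives s ≥ 2. The least s ≥ 2 coprime to 11 is 2, so t = 5·2 = 10.

10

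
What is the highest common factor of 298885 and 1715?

298885 = 5 · 23² · 113
1715 = 5 · 7³
Common: 5 = 5

5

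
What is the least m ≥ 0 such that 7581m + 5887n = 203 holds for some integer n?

87

gcd(7581, 5887) = 7 (Euclid: 7581 = 1·5887 + 1694; 5887 = 3·1694 + 805; 1694 = 2·805 + 84; 805 = 9·84 + 49; 84 = 1·49 + 35; 49 = 1·35 + 14; 35 = 2·14 + 7; 14 = 2·7 + 0), and 7 | 203.
Extended Euclid: 7581·(351) + 5887·(-452) = 7. Scale by 29: m₀ = 10179.
General solution m = m₀ + 841t; reducing mod 841 gives m = 87 (and n = -112).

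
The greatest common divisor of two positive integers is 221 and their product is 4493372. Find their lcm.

20332

Since gcd(m,n)·lcm(m,n) = mn, lcm = 4493372/221 = 20332.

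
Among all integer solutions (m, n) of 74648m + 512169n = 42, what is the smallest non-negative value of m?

gcd(74648, 512169) = 7 (Euclid: 512169 = 6·74648 + 64281; 74648 = 1·64281 + 10367; 64281 = 6·10367 + 2079; 10367 = 4·2079 + 2051; 2079 = 1·2051 + 28; 2051 = 73·28 + 7; 28 = 4·7 + 0), and 7 | 42.
Extended Euclid: 74648·(18230) + 512169·(-2657) = 7. Scale by 6: m₀ = 109380.
General solution m = m₀ + 73167t; reducing mod 73167 gives m = 36213 (and n = -5278).

36213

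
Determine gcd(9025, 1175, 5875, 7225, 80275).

25

9025 = 5² · 19²; 1175 = 5² · 47; 5875 = 5³ · 47; 7225 = 5² · 17²; 80275 = 5² · 13² · 19
gcd takes min exponent of each prime: 5² = 25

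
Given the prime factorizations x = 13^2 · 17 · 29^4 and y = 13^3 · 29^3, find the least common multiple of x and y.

26416238069

max exponent per prime: 13^3 · 17 · 29^4 = 26416238069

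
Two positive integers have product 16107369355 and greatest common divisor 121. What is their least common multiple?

133118755

Since gcd(u,v)·lcm(u,v) = uv, lcm = 16107369355/121 = 133118755.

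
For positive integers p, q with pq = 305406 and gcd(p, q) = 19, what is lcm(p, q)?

gcd·lcm = product, so lcm = 305406/19 = 16074.

16074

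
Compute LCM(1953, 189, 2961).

275373

lcm(1953, 189) = 1953·189/gcd = 369117/63 = 5859
lcm(5859, 2961) = 5859·2961/gcd = 17348499/63 = 275373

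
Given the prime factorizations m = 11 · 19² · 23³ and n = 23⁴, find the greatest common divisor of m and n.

12167

min exponent per shared prime: 23³ = 12167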